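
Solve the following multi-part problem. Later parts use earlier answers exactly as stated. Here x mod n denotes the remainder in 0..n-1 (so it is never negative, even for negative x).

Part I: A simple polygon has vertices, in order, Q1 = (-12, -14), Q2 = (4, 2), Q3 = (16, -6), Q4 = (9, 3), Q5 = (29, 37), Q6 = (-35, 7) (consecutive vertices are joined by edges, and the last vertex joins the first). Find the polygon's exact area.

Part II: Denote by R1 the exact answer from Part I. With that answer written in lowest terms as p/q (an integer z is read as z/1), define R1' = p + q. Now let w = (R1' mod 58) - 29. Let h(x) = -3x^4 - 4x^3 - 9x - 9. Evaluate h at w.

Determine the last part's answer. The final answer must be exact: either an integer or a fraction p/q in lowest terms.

-34099

Part I: cross terms: (-12*2 - 4*-14)=32, (4*-6 - 16*2)=-56, (16*3 - 9*-6)=102, (9*37 - 29*3)=246, (29*7 - -35*37)=1498, (-35*-14 - -12*7)=574; twice the area = |2396| = 2396; area = 1198; answer 1198
Part II: R1 = 1198; threaded value p + q = 1199; w = 10; -3*(10)^4 - 4*(10)^3 - 9*(10)^1 - 9 = (-30000) + (-4000) + (-90) + (-9) = -34099; answer -34099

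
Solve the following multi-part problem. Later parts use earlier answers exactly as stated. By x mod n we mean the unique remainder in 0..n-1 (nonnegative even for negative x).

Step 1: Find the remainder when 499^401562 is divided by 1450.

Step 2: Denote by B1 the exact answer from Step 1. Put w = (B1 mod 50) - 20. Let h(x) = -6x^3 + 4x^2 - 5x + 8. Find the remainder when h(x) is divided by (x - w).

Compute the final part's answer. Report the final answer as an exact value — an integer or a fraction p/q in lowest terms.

Step 1: squarings mod 1450: 499^1=499, 499^2=1051, 499^4=1151, 499^8=951, 499^16=1051, 499^32=1151, 499^64=951, 499^128=1051, 499^256=1151, 499^512=951, 499^1024=1051, 499^2048=1151, 499^4096=951, 499^8192=1051, 499^16384=1151, 499^32768=951, 499^65536=1051, 499^131072=1151, 499^262144=951; 499^401562 = 499^2 * 499^8 * 499^16 * 499^128 * 499^8192 * 499^131072 * 499^262144 = 1 (mod 1450); answer 1
Step 2: B1 = 1; w = -19; remainder = value at the root: -6*(-19)^3 + 4*(-19)^2 - 5*(-19)^1 + 8 = (41154) + (1444) + (95) + (8) = 42701; answer 42701

42701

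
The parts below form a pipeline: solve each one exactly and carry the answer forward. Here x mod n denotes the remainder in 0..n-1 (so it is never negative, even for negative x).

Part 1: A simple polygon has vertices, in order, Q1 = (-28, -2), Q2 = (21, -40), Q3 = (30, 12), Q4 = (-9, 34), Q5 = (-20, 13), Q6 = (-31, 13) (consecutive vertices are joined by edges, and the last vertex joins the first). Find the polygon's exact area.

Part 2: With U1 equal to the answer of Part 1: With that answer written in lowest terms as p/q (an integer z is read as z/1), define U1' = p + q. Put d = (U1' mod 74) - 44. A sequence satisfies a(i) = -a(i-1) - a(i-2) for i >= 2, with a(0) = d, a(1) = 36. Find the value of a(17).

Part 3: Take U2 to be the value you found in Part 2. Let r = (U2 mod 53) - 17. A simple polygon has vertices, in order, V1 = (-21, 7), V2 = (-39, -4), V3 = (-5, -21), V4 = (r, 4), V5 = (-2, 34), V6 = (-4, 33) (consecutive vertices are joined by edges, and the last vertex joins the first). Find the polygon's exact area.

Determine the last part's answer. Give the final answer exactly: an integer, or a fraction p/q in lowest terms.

1682

Part 1: cross terms: (-28*-40 - 21*-2)=1162, (21*12 - 30*-40)=1452, (30*34 - -9*12)=1128, (-9*13 - -20*34)=563, (-20*13 - -31*13)=143, (-31*-2 - -28*13)=426; twice the area = |4874| = 4874; area = 2437; answer 2437
Part 2: U1 = 2437; threaded value p + q = 2438; d = 26; a(2) = -1*(36) - 1*(26) = -62; iterating: a(2)=-62, a(3)=26, a(4)=36, a(5)=-62, a(6)=26, a(7)=36, a(8)=-62, a(9)=26, a(10)=36, a(11)=-62, a(12)=26, a(13)=36, a(14)=-62, a(15)=26, a(16)=36, a(17)=-62; answer -62
Part 3: U2 = -62; r = 27; cross terms: (-21*-4 - -39*7)=357, (-39*-21 - -5*-4)=799, (-5*4 - 27*-21)=547, (27*34 - -2*4)=926, (-2*33 - -4*34)=70, (-4*7 - -21*33)=665; twice the area = |3364| = 3364; area = 1682; answer 1682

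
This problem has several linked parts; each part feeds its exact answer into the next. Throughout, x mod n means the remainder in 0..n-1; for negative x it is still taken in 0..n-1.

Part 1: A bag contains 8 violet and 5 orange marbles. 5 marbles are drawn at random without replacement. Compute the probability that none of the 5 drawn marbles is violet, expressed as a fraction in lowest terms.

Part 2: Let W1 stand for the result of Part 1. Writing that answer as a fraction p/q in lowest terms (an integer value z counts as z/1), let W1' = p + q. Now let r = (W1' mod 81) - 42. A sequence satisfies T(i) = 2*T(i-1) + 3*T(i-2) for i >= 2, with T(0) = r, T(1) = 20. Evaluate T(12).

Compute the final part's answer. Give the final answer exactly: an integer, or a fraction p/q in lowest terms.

Part 1: total draws C(13,5) = 1287; favorable C(5,5) = 1; P = 1/1287; answer 1/1287
Part 2: W1 = 1/1287; threaded value p + q = 1288; r = 31; T(2) = 2*(20) + 3*(31) = 133; iterating: T(2)=133, T(3)=326, T(4)=1051, T(5)=3080, T(6)=9313, T(7)=27866, T(8)=83671, T(9)=250940, T(10)=752893, T(11)=2258606, T(12)=6775891; answer 6775891

6775891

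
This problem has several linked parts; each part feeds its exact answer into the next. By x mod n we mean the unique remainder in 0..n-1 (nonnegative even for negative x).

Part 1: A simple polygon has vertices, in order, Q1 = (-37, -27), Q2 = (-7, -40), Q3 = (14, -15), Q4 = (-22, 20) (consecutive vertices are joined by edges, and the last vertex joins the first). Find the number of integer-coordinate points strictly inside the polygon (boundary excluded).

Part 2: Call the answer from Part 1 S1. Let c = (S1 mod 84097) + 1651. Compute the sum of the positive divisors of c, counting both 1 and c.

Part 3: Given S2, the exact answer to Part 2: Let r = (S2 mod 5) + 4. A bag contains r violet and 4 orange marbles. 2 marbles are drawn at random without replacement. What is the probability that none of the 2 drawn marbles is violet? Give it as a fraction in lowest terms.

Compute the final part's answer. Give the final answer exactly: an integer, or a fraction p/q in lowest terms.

Part 1: cross terms: (-37*-40 - -7*-27)=1291, (-7*-15 - 14*-40)=665, (14*20 - -22*-15)=-50, (-22*-27 - -37*20)=1334; twice the area = |3240| = 3240; area = 1620; boundary points = 1 + 1 + 1 + 1 = 4; strictly interior points = area - boundary/2 + 1 = 1619; answer 1619
Part 2: S1 = 1619; c = 3270; 3270 = 2 * 3 * 5 * 109; sigma = (1 + 2) * (1 + 3) * (1 + 5) * (1 + 109) = 3 * 4 * 6 * 110 = 7920; answer 7920
Part 3: S2 = 7920; r = 4; total draws C(8,2) = 28; favorable C(4,2) = 6; P = 3/14; answer 3/14

3/14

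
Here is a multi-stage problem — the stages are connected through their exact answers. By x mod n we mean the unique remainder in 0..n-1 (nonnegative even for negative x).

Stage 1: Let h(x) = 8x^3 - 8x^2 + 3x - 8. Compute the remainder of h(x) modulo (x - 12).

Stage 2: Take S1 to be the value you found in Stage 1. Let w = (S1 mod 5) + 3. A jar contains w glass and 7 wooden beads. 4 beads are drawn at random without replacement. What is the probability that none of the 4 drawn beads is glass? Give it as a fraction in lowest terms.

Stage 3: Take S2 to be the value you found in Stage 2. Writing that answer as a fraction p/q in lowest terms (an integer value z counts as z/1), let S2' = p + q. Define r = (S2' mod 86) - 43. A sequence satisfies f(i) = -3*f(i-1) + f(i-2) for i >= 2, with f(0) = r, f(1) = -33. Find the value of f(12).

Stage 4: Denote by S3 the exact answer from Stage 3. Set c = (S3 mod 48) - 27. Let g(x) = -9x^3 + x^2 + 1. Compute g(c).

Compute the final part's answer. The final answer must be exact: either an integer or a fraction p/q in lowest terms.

Stage 1: remainder = value at the root: 8*(12)^3 - 8*(12)^2 + 3*(12)^1 - 8 = (13824) + (-1152) + (36) + (-8) = 12700; answer 12700
Stage 2: S1 = 12700; w = 3; total draws C(10,4) = 210; favorable C(7,4) = 35; P = 1/6; answer 1/6
Stage 3: S2 = 1/6; threaded value p + q = 7; r = -36; f(2) = -3*(-33) + 1*(-36) = 63; iterating: f(2)=63, f(3)=-222, f(4)=729, f(5)=-2409, f(6)=7956, f(7)=-26277, f(8)=86787, f(9)=-286638, f(10)=946701, f(11)=-3126741, f(12)=10326924; answer 10326924
Stage 4: S3 = 10326924; c = -15; -9*(-15)^3 + 1*(-15)^2 + 1 = (30375) + (225) + (1) = 30601; answer 30601

30601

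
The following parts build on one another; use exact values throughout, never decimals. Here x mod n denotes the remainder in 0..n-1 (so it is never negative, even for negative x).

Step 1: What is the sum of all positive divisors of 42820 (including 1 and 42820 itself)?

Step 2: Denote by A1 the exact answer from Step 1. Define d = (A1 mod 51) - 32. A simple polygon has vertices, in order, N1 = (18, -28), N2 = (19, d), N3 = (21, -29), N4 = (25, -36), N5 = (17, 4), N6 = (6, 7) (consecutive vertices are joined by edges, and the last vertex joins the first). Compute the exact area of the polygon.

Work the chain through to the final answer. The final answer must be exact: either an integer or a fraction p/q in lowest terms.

Step 1: 42820 = 2^2 * 5 * 2141; sigma = (1 + 2 + 4) * (1 + 5) * (1 + 2141) = 7 * 6 * 2142 = 89964; answer 89964
Step 2: A1 = 89964; d = -32; cross terms: (18*-32 - 19*-28)=-44, (19*-29 - 21*-32)=121, (21*-36 - 25*-29)=-31, (25*4 - 17*-36)=712, (17*7 - 6*4)=95, (6*-28 - 18*7)=-294; twice the area = |559| = 559; area = 559/2; answer 559/2

559/2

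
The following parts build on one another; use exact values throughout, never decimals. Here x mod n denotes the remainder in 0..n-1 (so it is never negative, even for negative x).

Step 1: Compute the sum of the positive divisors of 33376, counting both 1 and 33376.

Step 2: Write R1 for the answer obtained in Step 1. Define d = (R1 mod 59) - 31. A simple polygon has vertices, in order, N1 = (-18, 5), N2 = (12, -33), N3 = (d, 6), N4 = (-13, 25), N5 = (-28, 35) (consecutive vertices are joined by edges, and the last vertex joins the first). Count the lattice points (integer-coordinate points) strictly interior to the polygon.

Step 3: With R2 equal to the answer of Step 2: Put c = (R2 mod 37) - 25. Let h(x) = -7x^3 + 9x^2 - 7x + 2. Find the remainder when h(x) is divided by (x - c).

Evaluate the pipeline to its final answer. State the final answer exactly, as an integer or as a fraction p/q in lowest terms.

Step 1: 33376 = 2^5 * 7 * 149; sigma = (1 + 2 + 4 + 8 + 16 + 32) * (1 + 7) * (1 + 149) = 63 * 8 * 150 = 75600; answer 75600
Step 2: R1 = 75600; d = -10; cross terms: (-18*-33 - 12*5)=534, (12*6 - -10*-33)=-258, (-10*25 - -13*6)=-172, (-13*35 - -28*25)=245, (-28*5 - -18*35)=490; twice the area = |839| = 839; area = 839/2; boundary points = 2 + 1 + 1 + 5 + 10 = 19; strictly interior points = area - boundary/2 + 1 = 411; answer 411
Step 3: R2 = 411; c = -21; remainder = value at the root: -7*(-21)^3 + 9*(-21)^2 - 7*(-21)^1 + 2 = (64827) + (3969) + (147) + (2) = 68945; answer 68945

68945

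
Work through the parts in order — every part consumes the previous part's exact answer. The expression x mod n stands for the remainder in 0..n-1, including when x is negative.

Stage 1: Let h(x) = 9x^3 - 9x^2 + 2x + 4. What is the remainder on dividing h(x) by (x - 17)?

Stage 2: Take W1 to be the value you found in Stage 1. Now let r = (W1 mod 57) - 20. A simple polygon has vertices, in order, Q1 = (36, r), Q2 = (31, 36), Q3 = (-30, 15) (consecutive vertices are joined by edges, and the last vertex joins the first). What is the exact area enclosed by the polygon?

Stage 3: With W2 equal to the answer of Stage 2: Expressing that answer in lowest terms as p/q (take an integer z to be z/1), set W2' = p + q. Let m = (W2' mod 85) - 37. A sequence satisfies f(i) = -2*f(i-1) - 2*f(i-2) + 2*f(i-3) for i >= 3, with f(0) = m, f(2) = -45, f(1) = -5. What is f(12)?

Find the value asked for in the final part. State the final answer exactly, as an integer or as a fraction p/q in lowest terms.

Stage 1: remainder = value at the root: 9*(17)^3 - 9*(17)^2 + 2*(17)^1 + 4 = (44217) + (-2601) + (34) + (4) = 41654; answer 41654
Stage 2: W1 = 41654; r = 24; cross terms: (36*36 - 31*24)=552, (31*15 - -30*36)=1545, (-30*24 - 36*15)=-1260; twice the area = |837| = 837; area = 837/2; answer 837/2
Stage 3: W2 = 837/2; threaded value p + q = 839; m = 37; f(3) = -2*(-45) - 2*(-5) + 2*(37) = 174; iterating: f(3)=174, f(4)=-268, f(5)=98, f(6)=688, f(7)=-2108, f(8)=3036, f(9)=-480, f(10)=-9328, f(11)=25688, f(12)=-33680; answer -33680

-33680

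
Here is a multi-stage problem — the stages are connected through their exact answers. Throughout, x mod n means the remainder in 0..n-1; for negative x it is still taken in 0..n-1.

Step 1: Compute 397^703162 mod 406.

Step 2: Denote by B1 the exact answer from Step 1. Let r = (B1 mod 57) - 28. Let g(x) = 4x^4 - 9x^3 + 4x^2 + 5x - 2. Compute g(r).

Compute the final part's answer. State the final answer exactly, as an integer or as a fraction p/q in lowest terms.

1988660

Step 1: squarings mod 406: 397^1=397, 397^2=81, 397^4=65, 397^8=165, 397^16=23, 397^32=123, 397^64=107, 397^128=81, 397^256=65, 397^512=165, 397^1024=23, 397^2048=123, 397^4096=107, 397^8192=81, 397^16384=65, 397^32768=165, 397^65536=23, 397^131072=123, 397^262144=107, 397^524288=81; 397^703162 = 397^2 * 397^8 * 397^16 * 397^32 * 397^128 * 397^512 * 397^2048 * 397^4096 * 397^8192 * 397^32768 * 397^131072 * 397^524288 = 401 (mod 406); answer 401
Step 2: B1 = 401; r = -26; 4*(-26)^4 - 9*(-26)^3 + 4*(-26)^2 + 5*(-26)^1 - 2 = (1827904) + (158184) + (2704) + (-130) + (-2) = 1988660; answer 1988660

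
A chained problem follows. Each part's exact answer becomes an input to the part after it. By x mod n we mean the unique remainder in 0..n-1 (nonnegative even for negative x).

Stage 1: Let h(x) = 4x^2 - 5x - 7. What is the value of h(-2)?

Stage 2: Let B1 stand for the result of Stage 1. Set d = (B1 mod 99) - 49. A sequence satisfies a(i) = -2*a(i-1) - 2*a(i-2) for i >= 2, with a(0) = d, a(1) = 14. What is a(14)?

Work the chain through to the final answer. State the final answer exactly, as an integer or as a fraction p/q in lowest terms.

Stage 1: 4*(-2)^2 - 5*(-2)^1 - 7 = (16) + (10) + (-7) = 19; answer 19
Stage 2: B1 = 19; d = -30; a(2) = -2*(14) - 2*(-30) = 32; iterating: a(2)=32, a(3)=-92, a(4)=120, a(5)=-56, a(6)=-128, a(7)=368, a(8)=-480, a(9)=224, a(10)=512, a(11)=-1472, a(12)=1920, a(13)=-896, a(14)=-2048; answer -2048

-2048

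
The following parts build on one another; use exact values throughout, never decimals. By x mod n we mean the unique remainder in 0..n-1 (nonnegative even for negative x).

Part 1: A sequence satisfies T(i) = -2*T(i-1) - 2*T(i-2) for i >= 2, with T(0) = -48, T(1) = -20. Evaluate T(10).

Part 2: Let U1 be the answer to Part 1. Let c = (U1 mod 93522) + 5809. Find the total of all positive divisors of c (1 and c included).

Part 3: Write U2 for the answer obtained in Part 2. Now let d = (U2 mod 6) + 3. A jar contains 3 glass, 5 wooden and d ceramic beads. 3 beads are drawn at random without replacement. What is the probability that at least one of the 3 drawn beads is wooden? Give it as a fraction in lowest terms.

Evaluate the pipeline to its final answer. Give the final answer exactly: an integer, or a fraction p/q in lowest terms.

Part 1: T(2) = -2*(-20) - 2*(-48) = 136; iterating: T(2)=136, T(3)=-232, T(4)=192, T(5)=80, T(6)=-544, T(7)=928, T(8)=-768, T(9)=-320, T(10)=2176; answer 2176
Part 2: U1 = 2176; c = 7985; 7985 = 5 * 1597; sigma = (1 + 5) * (1 + 1597) = 6 * 1598 = 9588; answer 9588
Part 3: U2 = 9588; d = 3; total draws C(11,3) = 165; complement C(6,3) = 20; favorable 165 - 20 = 145; P = 29/33; answer 29/33

29/33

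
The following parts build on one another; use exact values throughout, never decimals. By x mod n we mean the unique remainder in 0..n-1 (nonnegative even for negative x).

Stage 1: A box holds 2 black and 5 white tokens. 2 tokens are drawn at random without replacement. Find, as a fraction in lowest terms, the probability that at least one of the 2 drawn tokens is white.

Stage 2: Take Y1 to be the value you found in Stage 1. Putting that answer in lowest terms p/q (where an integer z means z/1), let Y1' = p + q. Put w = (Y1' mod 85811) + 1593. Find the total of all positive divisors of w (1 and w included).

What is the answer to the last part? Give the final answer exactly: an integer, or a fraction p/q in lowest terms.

2640

Stage 1: total draws C(7,2) = 21; complement C(2,2) = 1; favorable 21 - 1 = 20; P = 20/21; answer 20/21
Stage 2: Y1 = 20/21; threaded value p + q = 41; w = 1634; 1634 = 2 * 19 * 43; sigma = (1 + 2) * (1 + 19) * (1 + 43) = 3 * 20 * 44 = 2640; answer 2640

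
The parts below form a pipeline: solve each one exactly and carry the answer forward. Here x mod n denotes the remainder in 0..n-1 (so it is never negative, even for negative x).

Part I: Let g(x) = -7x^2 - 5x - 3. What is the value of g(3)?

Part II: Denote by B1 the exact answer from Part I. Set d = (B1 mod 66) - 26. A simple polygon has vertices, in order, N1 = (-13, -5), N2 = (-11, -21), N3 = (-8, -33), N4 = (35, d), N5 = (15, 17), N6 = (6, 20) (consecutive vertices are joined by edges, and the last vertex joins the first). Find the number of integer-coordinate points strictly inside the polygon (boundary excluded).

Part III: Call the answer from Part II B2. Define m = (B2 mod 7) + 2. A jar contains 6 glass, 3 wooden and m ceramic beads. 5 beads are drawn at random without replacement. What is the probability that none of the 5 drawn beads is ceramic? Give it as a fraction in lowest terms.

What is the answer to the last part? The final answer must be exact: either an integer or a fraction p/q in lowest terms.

7/44

Part I: -7*(3)^2 - 5*(3)^1 - 3 = (-63) + (-15) + (-3) = -81; answer -81
Part II: B1 = -81; d = 25; cross terms: (-13*-21 - -11*-5)=218, (-11*-33 - -8*-21)=195, (-8*25 - 35*-33)=955, (35*17 - 15*25)=220, (15*20 - 6*17)=198, (6*-5 - -13*20)=230; twice the area = |2016| = 2016; area = 1008; boundary points = 2 + 3 + 1 + 4 + 3 + 1 = 14; strictly interior points = area - boundary/2 + 1 = 1002; answer 1002
Part III: B2 = 1002; m = 3; total draws C(12,5) = 792; favorable C(9,5) = 126; P = 7/44; answer 7/44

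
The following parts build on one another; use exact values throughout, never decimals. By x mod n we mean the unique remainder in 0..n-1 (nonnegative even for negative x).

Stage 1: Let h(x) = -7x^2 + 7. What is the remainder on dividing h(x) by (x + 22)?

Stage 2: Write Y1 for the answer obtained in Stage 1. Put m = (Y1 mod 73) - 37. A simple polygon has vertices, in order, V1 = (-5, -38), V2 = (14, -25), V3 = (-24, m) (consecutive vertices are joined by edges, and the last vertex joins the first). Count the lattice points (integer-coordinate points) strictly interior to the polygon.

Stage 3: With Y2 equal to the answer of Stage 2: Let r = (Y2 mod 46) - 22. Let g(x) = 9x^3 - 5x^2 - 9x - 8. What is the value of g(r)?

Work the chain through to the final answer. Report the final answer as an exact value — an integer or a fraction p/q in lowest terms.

Stage 1: remainder = value at the root: -7*(-22)^2 + 7 = (-3388) + (7) = -3381; answer -3381
Stage 2: Y1 = -3381; m = 13; cross terms: (-5*-25 - 14*-38)=657, (14*13 - -24*-25)=-418, (-24*-38 - -5*13)=977; twice the area = |1216| = 1216; area = 608; boundary points = 1 + 38 + 1 = 40; strictly interior points = area - boundary/2 + 1 = 589; answer 589
Stage 3: Y2 = 589; r = 15; 9*(15)^3 - 5*(15)^2 - 9*(15)^1 - 8 = (30375) + (-1125) + (-135) + (-8) = 29107; answer 29107

29107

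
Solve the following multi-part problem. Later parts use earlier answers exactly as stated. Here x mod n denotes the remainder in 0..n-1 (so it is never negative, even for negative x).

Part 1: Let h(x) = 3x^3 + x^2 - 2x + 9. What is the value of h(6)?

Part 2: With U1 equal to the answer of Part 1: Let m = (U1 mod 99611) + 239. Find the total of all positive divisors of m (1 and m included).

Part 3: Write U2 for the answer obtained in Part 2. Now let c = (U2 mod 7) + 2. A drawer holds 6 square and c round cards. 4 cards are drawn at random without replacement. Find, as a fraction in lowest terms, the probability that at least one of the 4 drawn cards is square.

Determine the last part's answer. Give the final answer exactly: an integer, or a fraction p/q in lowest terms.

32/33

Part 1: 3*(6)^3 + 1*(6)^2 - 2*(6)^1 + 9 = (648) + (36) + (-12) + (9) = 681; answer 681
Part 2: U1 = 681; m = 920; 920 = 2^3 * 5 * 23; sigma = (1 + 2 + 4 + 8) * (1 + 5) * (1 + 23) = 15 * 6 * 24 = 2160; answer 2160
Part 3: U2 = 2160; c = 6; total draws C(12,4) = 495; complement C(6,4) = 15; favorable 495 - 15 = 480; P = 32/33; answer 32/33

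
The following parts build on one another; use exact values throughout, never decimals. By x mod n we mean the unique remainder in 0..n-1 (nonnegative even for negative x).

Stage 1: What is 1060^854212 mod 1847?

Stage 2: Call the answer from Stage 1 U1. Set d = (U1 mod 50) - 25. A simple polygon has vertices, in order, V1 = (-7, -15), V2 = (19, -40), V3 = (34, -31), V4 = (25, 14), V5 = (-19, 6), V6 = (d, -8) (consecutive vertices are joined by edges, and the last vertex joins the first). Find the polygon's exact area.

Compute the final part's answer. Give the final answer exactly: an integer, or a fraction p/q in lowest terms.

Stage 1: squarings mod 1847: 1060^1=1060, 1060^2=624, 1060^4=1506, 1060^8=1767, 1060^16=859, 1060^32=928, 1060^64=482, 1060^128=1449, 1060^256=1409, 1060^512=1603, 1060^1024=432, 1060^2048=77, 1060^4096=388, 1060^8192=937, 1060^16384=644, 1060^32768=1008, 1060^65536=214, 1060^131072=1468, 1060^262144=1422, 1060^524288=1466; 1060^854212 = 1060^4 * 1060^64 * 1060^128 * 1060^2048 * 1060^65536 * 1060^262144 * 1060^524288 = 66 (mod 1847); answer 66
Stage 2: U1 = 66; d = -9; cross terms: (-7*-40 - 19*-15)=565, (19*-31 - 34*-40)=771, (34*14 - 25*-31)=1251, (25*6 - -19*14)=416, (-19*-8 - -9*6)=206, (-9*-15 - -7*-8)=79; twice the area = |3288| = 3288; area = 1644; answer 1644

1644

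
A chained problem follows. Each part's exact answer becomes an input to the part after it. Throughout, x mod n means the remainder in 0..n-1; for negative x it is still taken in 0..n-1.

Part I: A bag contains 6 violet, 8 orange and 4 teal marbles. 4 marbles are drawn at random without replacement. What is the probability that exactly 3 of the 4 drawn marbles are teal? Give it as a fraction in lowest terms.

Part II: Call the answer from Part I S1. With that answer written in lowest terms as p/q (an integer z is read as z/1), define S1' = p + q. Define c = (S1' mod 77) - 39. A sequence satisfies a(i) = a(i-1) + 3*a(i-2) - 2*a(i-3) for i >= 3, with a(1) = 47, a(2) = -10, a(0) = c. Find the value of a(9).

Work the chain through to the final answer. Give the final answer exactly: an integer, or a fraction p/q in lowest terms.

8459

Part I: total draws C(18,4) = 3060; favorable C(4,3)*C(14,1) = 56; P = 14/765; answer 14/765
Part II: S1 = 14/765; threaded value p + q = 779; c = -30; a(3) = 1*(-10) + 3*(47) - 2*(-30) = 191; iterating: a(3)=191, a(4)=67, a(5)=660, a(6)=479, a(7)=2325, a(8)=2442, a(9)=8459; answer 8459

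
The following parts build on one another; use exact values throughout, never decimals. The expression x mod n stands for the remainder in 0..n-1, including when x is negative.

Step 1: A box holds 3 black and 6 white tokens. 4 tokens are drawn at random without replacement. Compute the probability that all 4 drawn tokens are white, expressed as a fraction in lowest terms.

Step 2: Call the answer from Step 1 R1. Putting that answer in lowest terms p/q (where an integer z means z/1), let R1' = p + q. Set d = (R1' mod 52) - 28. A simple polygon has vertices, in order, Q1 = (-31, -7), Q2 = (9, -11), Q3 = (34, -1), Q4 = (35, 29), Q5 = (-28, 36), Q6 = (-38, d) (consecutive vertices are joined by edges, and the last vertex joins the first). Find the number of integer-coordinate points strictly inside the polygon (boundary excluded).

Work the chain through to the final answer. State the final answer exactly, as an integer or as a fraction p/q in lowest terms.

2768

Step 1: total draws C(9,4) = 126; favorable C(6,4) = 15; P = 5/42; answer 5/42
Step 2: R1 = 5/42; threaded value p + q = 47; d = 19; cross terms: (-31*-11 - 9*-7)=404, (9*-1 - 34*-11)=365, (34*29 - 35*-1)=1021, (35*36 - -28*29)=2072, (-28*19 - -38*36)=836, (-38*-7 - -31*19)=855; twice the area = |5553| = 5553; area = 5553/2; boundary points = 4 + 5 + 1 + 7 + 1 + 1 = 19; strictly interior points = area - boundary/2 + 1 = 2768; answer 2768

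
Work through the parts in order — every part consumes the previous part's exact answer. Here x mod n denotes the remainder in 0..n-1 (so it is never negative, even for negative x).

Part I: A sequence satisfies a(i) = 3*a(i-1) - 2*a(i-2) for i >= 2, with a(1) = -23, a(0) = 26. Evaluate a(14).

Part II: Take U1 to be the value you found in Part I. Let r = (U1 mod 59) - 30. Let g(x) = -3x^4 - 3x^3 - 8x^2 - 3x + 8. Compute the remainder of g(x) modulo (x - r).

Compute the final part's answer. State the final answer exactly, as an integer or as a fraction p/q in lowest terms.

-238077

Part I: a(2) = 3*(-23) - 2*(26) = -121; iterating: a(2)=-121, a(3)=-317, a(4)=-709, a(5)=-1493, a(6)=-3061, a(7)=-6197, a(8)=-12469, a(9)=-25013, a(10)=-50101, a(11)=-100277, a(12)=-200629, a(13)=-401333, a(14)=-802741; answer -802741
Part II: U1 = -802741; r = -17; remainder = value at the root: -3*(-17)^4 - 3*(-17)^3 - 8*(-17)^2 - 3*(-17)^1 + 8 = (-250563) + (14739) + (-2312) + (51) + (8) = -238077; answer -238077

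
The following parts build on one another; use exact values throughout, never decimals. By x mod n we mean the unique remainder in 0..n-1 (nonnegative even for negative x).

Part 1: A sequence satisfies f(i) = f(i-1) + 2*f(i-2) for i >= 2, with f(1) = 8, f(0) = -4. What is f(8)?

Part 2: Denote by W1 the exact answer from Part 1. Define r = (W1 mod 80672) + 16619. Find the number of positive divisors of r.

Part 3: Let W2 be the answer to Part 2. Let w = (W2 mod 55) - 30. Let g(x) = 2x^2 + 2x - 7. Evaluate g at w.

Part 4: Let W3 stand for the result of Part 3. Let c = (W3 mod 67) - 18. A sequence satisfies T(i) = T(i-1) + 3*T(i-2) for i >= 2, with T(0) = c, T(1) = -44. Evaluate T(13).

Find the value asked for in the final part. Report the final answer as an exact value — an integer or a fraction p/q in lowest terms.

Part 1: f(2) = 1*(8) + 2*(-4) = 0; iterating: f(2)=0, f(3)=16, f(4)=16, f(5)=48, f(6)=80, f(7)=176, f(8)=336; answer 336
Part 2: W1 = 336; r = 16955; 16955 = 5 * 3391; number of divisors = (1+1) * (1+1) = 4; answer 4
Part 3: W2 = 4; w = -26; 2*(-26)^2 + 2*(-26)^1 - 7 = (1352) + (-52) + (-7) = 1293; answer 1293
Part 4: W3 = 1293; c = 2; T(2) = 1*(-44) + 3*(2) = -38; iterating: T(2)=-38, T(3)=-170, T(4)=-284, T(5)=-794, T(6)=-1646, T(7)=-4028, T(8)=-8966, T(9)=-21050, T(10)=-47948, T(11)=-111098, T(12)=-254942, T(13)=-588236; answer -588236

-588236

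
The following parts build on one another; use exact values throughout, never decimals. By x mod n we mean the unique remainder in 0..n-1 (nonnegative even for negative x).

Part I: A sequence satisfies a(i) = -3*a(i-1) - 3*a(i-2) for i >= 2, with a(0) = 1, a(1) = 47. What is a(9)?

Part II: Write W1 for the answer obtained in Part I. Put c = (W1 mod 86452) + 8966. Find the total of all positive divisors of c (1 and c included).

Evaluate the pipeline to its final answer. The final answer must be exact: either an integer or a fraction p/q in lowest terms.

139392

Part I: a(2) = -3*(47) - 3*(1) = -144; iterating: a(2)=-144, a(3)=291, a(4)=-441, a(5)=450, a(6)=-27, a(7)=-1269, a(8)=3888, a(9)=-7857; answer -7857
Part II: W1 = -7857; c = 87561; 87561 = 3^4 * 23 * 47; sigma = (1 + 3 + 9 + 27 + 81) * (1 + 23) * (1 + 47) = 121 * 24 * 48 = 139392; answer 139392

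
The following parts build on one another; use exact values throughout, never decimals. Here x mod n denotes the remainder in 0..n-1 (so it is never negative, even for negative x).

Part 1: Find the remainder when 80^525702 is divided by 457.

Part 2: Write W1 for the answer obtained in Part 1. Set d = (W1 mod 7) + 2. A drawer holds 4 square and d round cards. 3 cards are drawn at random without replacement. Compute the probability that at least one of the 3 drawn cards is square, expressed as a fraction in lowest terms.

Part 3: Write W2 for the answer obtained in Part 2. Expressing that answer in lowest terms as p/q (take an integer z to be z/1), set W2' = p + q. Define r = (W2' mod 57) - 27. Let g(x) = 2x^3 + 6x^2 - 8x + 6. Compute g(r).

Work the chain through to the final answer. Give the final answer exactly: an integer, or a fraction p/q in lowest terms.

Part 1: squarings mod 457: 80^1=80, 80^2=2, 80^4=4, 80^8=16, 80^16=256, 80^32=185, 80^64=407, 80^128=215, 80^256=68, 80^512=54, 80^1024=174, 80^2048=114, 80^4096=200, 80^8192=241, 80^16384=42, 80^32768=393, 80^65536=440, 80^131072=289, 80^262144=347, 80^524288=218; 80^525702 = 80^2 * 80^4 * 80^128 * 80^256 * 80^1024 * 80^524288 = 425 (mod 457); answer 425
Part 2: W1 = 425; d = 7; total draws C(11,3) = 165; complement C(7,3) = 35; favorable 165 - 35 = 130; P = 26/33; answer 26/33
Part 3: W2 = 26/33; threaded value p + q = 59; r = -25; 2*(-25)^3 + 6*(-25)^2 - 8*(-25)^1 + 6 = (-31250) + (3750) + (200) + (6) = -27294; answer -27294

-27294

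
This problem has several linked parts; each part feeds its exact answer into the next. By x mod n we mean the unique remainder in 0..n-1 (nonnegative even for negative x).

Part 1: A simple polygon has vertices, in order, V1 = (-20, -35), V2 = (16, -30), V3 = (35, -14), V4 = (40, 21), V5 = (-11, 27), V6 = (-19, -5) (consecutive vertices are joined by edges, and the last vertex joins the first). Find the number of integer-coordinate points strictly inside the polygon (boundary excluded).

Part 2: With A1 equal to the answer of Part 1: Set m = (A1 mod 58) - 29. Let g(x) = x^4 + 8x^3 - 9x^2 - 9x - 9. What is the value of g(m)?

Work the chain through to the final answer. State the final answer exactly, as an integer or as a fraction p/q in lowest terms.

41760

Part 1: cross terms: (-20*-30 - 16*-35)=1160, (16*-14 - 35*-30)=826, (35*21 - 40*-14)=1295, (40*27 - -11*21)=1311, (-11*-5 - -19*27)=568, (-19*-35 - -20*-5)=565; twice the area = |5725| = 5725; area = 5725/2; boundary points = 1 + 1 + 5 + 3 + 8 + 1 = 19; strictly interior points = area - boundary/2 + 1 = 2854; answer 2854
Part 2: A1 = 2854; m = -17; 1*(-17)^4 + 8*(-17)^3 - 9*(-17)^2 - 9*(-17)^1 - 9 = (83521) + (-39304) + (-2601) + (153) + (-9) = 41760; answer 41760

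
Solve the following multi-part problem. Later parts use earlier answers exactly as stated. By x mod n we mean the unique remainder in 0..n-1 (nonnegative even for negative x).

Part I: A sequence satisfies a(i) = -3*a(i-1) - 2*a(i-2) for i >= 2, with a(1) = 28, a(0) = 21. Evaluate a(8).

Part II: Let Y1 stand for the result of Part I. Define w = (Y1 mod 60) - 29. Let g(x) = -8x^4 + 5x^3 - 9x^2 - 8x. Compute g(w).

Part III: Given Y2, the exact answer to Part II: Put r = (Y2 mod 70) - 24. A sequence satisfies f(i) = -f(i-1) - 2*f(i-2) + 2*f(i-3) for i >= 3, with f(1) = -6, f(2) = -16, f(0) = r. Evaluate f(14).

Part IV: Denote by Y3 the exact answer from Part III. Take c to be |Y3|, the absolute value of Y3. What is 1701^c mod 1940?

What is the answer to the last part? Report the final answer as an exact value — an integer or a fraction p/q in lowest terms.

Part I: a(2) = -3*(28) - 2*(21) = -126; iterating: a(2)=-126, a(3)=322, a(4)=-714, a(5)=1498, a(6)=-3066, a(7)=6202, a(8)=-12474; answer -12474
Part II: Y1 = -12474; w = -23; -8*(-23)^4 + 5*(-23)^3 - 9*(-23)^2 - 8*(-23)^1 = (-2238728) + (-60835) + (-4761) + (184) = -2304140; answer -2304140
Part III: Y2 = -2304140; r = 26; f(3) = -1*(-16) - 2*(-6) + 2*(26) = 80; iterating: f(3)=80, f(4)=-60, f(5)=-132, f(6)=412, f(7)=-268, f(8)=-820, f(9)=2180, f(10)=-1076, f(11)=-4924, f(12)=11436, f(13)=-3740, f(14)=-28980; answer -28980
Part IV: Y3 = -28980; c = 28980; squarings mod 1940: 1701^1=1701, 1701^2=861, 1701^4=241, 1701^8=1821, 1701^16=581, 1701^32=1, 1701^64=1, 1701^128=1, 1701^256=1, 1701^512=1, 1701^1024=1, 1701^2048=1, 1701^4096=1, 1701^8192=1, 1701^16384=1; 1701^28980 = 1701^4 * 1701^16 * 1701^32 * 1701^256 * 1701^4096 * 1701^8192 * 1701^16384 = 341 (mod 1940); answer 341

341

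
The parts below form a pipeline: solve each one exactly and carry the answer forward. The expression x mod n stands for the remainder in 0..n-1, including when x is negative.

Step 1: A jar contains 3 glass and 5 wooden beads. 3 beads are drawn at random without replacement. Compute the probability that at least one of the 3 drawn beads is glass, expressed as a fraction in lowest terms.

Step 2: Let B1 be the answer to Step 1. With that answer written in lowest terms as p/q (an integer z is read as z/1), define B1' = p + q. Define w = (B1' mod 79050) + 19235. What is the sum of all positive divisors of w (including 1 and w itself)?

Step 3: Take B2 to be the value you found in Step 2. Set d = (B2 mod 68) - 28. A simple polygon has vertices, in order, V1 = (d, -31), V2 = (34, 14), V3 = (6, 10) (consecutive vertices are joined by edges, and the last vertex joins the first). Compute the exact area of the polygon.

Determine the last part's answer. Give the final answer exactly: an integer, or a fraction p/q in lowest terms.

Step 1: total draws C(8,3) = 56; complement C(5,3) = 10; favorable 56 - 10 = 46; P = 23/28; answer 23/28
Step 2: B1 = 23/28; threaded value p + q = 51; w = 19286; 19286 = 2 * 9643; sigma = (1 + 2) * (1 + 9643) = 3 * 9644 = 28932; answer 28932
Step 3: B2 = 28932; d = 4; cross terms: (4*14 - 34*-31)=1110, (34*10 - 6*14)=256, (6*-31 - 4*10)=-226; twice the area = |1140| = 1140; area = 570; answer 570

570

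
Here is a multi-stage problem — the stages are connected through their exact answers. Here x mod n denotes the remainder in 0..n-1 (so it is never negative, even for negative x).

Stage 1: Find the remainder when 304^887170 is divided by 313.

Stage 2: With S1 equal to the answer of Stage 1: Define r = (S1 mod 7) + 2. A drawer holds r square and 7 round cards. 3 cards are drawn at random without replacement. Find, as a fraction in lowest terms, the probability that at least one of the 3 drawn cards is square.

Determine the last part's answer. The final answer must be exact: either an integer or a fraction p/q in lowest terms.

251/286

Stage 1: squarings mod 313: 304^1=304, 304^2=81, 304^4=301, 304^8=144, 304^16=78, 304^32=137, 304^64=302, 304^128=121, 304^256=243, 304^512=205, 304^1024=83, 304^2048=3, 304^4096=9, 304^8192=81, 304^16384=301, 304^32768=144, 304^65536=78, 304^131072=137, 304^262144=302, 304^524288=121; 304^887170 = 304^2 * 304^128 * 304^256 * 304^2048 * 304^32768 * 304^65536 * 304^262144 * 304^524288 = 228 (mod 313); answer 228
Stage 2: S1 = 228; r = 6; total draws C(13,3) = 286; complement C(7,3) = 35; favorable 286 - 35 = 251; P = 251/286; answer 251/286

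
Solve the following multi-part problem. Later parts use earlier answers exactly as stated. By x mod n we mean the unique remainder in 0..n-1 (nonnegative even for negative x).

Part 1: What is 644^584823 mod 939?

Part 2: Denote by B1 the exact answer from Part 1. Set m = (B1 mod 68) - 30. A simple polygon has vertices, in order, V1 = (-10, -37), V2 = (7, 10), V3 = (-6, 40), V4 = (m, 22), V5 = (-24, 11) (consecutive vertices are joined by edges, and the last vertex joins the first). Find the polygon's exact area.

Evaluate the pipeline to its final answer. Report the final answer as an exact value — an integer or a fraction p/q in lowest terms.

Part 1: squarings mod 939: 644^1=644, 644^2=637, 644^4=121, 644^8=556, 644^16=205, 644^32=709, 644^64=316, 644^128=322, 644^256=394, 644^512=301, 644^1024=457, 644^2048=391, 644^4096=763, 644^8192=928, 644^16384=121, 644^32768=556, 644^65536=205, 644^131072=709, 644^262144=316, 644^524288=322; 644^584823 = 644^1 * 644^2 * 644^4 * 644^16 * 644^32 * 644^64 * 644^1024 * 644^2048 * 644^8192 * 644^16384 * 644^32768 * 644^524288 = 278 (mod 939); answer 278
Part 2: B1 = 278; m = -24; cross terms: (-10*10 - 7*-37)=159, (7*40 - -6*10)=340, (-6*22 - -24*40)=828, (-24*11 - -24*22)=264, (-24*-37 - -10*11)=998; twice the area = |2589| = 2589; area = 2589/2; answer 2589/2

2589/2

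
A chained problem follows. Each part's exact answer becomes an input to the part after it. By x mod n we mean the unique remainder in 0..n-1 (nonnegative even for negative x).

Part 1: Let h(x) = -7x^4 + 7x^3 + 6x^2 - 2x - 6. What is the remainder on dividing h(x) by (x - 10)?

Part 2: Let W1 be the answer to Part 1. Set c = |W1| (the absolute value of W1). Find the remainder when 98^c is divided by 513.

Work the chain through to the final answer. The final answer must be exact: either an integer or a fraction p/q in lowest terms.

Part 1: remainder = value at the root: -7*(10)^4 + 7*(10)^3 + 6*(10)^2 - 2*(10)^1 - 6 = (-70000) + (7000) + (600) + (-20) + (-6) = -62426; answer -62426
Part 2: W1 = -62426; c = 62426; squarings mod 513: 98^1=98, 98^2=370, 98^4=442, 98^8=424, 98^16=226, 98^32=289, 98^64=415, 98^128=370, 98^256=442, 98^512=424, 98^1024=226, 98^2048=289, 98^4096=415, 98^8192=370, 98^16384=442, 98^32768=424; 98^62426 = 98^2 * 98^8 * 98^16 * 98^64 * 98^128 * 98^256 * 98^512 * 98^4096 * 98^8192 * 98^16384 * 98^32768 = 370 (mod 513); answer 370

370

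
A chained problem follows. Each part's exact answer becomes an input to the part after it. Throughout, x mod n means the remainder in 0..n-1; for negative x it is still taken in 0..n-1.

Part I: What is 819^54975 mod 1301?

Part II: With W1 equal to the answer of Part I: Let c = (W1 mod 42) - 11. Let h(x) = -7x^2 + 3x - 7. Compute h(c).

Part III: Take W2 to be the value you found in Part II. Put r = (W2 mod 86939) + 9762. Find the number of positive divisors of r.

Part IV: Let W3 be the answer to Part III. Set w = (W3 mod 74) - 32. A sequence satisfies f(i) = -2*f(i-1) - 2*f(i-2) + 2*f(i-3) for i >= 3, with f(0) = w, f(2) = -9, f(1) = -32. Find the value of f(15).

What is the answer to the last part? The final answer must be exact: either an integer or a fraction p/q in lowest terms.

-120736

Part I: squarings mod 1301: 819^1=819, 819^2=746, 819^4=989, 819^8=1070, 819^16=20, 819^32=400, 819^64=1278, 819^128=529, 819^256=126, 819^512=264, 819^1024=743, 819^2048=425, 819^4096=1087, 819^8192=261, 819^16384=469, 819^32768=92; 819^54975 = 819^1 * 819^2 * 819^4 * 819^8 * 819^16 * 819^32 * 819^128 * 819^512 * 819^1024 * 819^4096 * 819^16384 * 819^32768 = 351 (mod 1301); answer 351
Part II: W1 = 351; c = 4; -7*(4)^2 + 3*(4)^1 - 7 = (-112) + (12) + (-7) = -107; answer -107
Part III: W2 = -107; r = 96594; 96594 = 2 * 3 * 17 * 947; number of divisors = (1+1) * (1+1) * (1+1) * (1+1) = 16; answer 16
Part IV: W3 = 16; w = -16; f(3) = -2*(-9) - 2*(-32) + 2*(-16) = 50; iterating: f(3)=50, f(4)=-146, f(5)=174, f(6)=44, f(7)=-728, f(8)=1716, f(9)=-1888, f(10)=-1112, f(11)=9432, f(12)=-20416, f(13)=19744, f(14)=20208, f(15)=-120736; answer -120736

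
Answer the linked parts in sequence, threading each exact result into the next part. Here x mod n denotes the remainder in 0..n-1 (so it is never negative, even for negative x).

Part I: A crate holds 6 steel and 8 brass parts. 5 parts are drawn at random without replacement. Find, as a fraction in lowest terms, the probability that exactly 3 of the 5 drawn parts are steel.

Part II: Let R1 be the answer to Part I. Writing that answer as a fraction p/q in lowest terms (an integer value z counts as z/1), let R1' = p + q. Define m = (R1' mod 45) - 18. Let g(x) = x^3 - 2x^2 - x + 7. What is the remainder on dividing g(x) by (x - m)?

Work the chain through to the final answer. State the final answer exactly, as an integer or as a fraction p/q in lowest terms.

-3803

Part I: total draws C(14,5) = 2002; favorable C(6,3)*C(8,2) = 560; P = 40/143; answer 40/143
Part II: R1 = 40/143; threaded value p + q = 183; m = -15; remainder = value at the root: 1*(-15)^3 - 2*(-15)^2 - 1*(-15)^1 + 7 = (-3375) + (-450) + (15) + (7) = -3803; answer -3803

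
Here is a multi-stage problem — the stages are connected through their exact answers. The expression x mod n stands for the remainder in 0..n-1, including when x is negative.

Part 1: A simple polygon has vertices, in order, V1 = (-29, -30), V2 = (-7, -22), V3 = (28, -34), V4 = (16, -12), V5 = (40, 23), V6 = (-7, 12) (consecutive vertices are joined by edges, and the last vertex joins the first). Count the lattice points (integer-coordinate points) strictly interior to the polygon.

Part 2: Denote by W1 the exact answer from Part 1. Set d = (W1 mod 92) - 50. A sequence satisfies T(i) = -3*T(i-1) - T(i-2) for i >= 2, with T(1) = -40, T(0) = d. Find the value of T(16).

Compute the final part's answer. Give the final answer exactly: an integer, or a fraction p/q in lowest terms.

Part 1: cross terms: (-29*-22 - -7*-30)=428, (-7*-34 - 28*-22)=854, (28*-12 - 16*-34)=208, (16*23 - 40*-12)=848, (40*12 - -7*23)=641, (-7*-30 - -29*12)=558; twice the area = |3537| = 3537; area = 3537/2; boundary points = 2 + 1 + 2 + 1 + 1 + 2 = 9; strictly interior points = area - boundary/2 + 1 = 1765; answer 1765
Part 2: W1 = 1765; d = -33; T(2) = -3*(-40) - 1*(-33) = 153; iterating: T(2)=153, T(3)=-419, T(4)=1104, T(5)=-2893, T(6)=7575, T(7)=-19832, T(8)=51921, T(9)=-135931, T(10)=355872, T(11)=-931685, T(12)=2439183, T(13)=-6385864, T(14)=16718409, T(15)=-43769363, T(16)=114589680; answer 114589680

114589680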